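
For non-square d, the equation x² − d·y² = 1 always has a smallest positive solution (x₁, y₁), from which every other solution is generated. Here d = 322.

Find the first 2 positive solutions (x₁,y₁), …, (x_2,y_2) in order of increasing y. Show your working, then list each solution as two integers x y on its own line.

323 18
208657 11628

√322 = [17; 1,16,1,34, …], period ℓ=4 (even) → k=3
k=0  a_k=17  p_k/q_k = 17/1
…
k=2  a_k=16  p_k/q_k = 305/17
k=3  a_k=1  p_k/q_k = 323/18
(x₁, y₁) = (323, 18);  323² − 322·18² = 1 ✓
(x_2, y_2) = (323·323 + 322·18·18, 323·18 + 18·323) = (208657, 11628)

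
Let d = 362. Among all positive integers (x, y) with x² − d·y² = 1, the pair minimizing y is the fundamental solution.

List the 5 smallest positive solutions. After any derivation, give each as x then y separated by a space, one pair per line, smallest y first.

[19; 38] for √362; ℓ=1 ⇒ convergent index 1
k=0  a_k=19  p_k/q_k = 19/1
k=1  a_k=38  p_k/q_k = 723/38
fundamental: x₁=723, y₁=38  (since 522729 − 362·1444 = 1)
n=2: (723,38)∘(723,38) = (723·723+362·38·38, 723·38+38·723) = (1045457,54948)
n=3: (1045457,54948)∘(723,38) = (723·1045457+362·38·54948, 723·54948+38·1045457) = (1511730099,79454770)
n=4: (1511730099,79454770)∘(723,38) = (723·1511730099+362·38·79454770, 723·79454770+38·1511730099) = (2185960677697,114891542472)
n=5: (2185960677697,114891542472)∘(723,38) = (723·2185960677697+362·38·114891542472, 723·114891542472+38·2185960677697) = (3160897628219763,166133090959742)

723 38
1045457 54948
1511730099 79454770
2185960677697 114891542472
3160897628219763 166133090959742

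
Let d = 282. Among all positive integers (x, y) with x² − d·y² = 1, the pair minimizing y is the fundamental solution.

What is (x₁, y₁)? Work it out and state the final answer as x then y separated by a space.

2351 140

√282 → a₀=16, period (1,3,1,4,1,3,1,32); ℓ=8 even so k=7
step 0: (16, 1)  from 16·(1,0) + (0,1)
…
step 3: (84, 5)  from 1·(67,4) + (17,1)
…
step 6: (1864, 111)  from 3·(487,29) + (403,24)
step 7: (2351, 140)  from 1·(1864,111) + (487,29)
(x₁, y₁) = (2351, 140);  2351² − 282·140² = 1 ✓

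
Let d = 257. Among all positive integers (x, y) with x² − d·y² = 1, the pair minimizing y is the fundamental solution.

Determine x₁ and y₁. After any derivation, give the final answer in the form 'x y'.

513 32

d=257: √d = [16; 32] (ℓ=1, odd), read p_1/q_1
i=0: a=16 ⇒ p=16, q=1
i=1: a=32 ⇒ p=513, q=32
→ (513, 32).  Check: 513²=263169, 257·32²=263168, difference 1.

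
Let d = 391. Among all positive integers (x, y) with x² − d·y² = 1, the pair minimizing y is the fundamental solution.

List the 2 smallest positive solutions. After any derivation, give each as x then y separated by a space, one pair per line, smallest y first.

7338680 371133
107712448284799 5447252648880

[19; 1,3,2,2,1,…,3,1,38] for √391; ℓ=16 ⇒ convergent index 15
step 0: (19, 1)  from 19·(1,0) + (0,1)
step 1: (20, 1)  from 1·(19,1) + (1,0)
…
step 4: (435, 22)  from 2·(178,9) + (79,4)
…
step 9: (107747, 5449)  from 2·(52519,2656) + (2709,137)
…
step 11: (268013, 13554)  from 1·(160266,8105) + (107747,5449)
step 12: (696292, 35213)  from 2·(268013,13554) + (160266,8105)
step 13: (1660597, 83980)  from 2·(696292,35213) + (268013,13554)
step 14: (5678083, 287153)  from 3·(1660597,83980) + (696292,35213)
step 15: (7338680, 371133)  from 1·(5678083,287153) + (1660597,83980)
fundamental: x₁=7338680, y₁=371133  (since 53856224142400 − 391·137739703689 = 1)
n=2: (7338680,371133)∘(7338680,371133) = (7338680·7338680+391·371133·371133, 7338680·371133+371133·7338680) = (107712448284799,5447252648880)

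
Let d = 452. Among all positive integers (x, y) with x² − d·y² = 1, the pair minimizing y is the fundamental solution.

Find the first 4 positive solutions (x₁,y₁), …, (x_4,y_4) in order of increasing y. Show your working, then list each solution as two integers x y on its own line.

1204353 56648
2900932297217 136448377488
6987493029899166849 328664025545553880
16830816386073401651890177 791655010315592455701792

[21; 3,1,5,3,10,3,5,1,3,42] for √452; ℓ=10 ⇒ convergent index 9
k=0  a_k=21  p_k/q_k = 21/1
…
k=2  a_k=1  p_k/q_k = 85/4
…
k=7  a_k=5  p_k/q_k = 263904/12413
k=8  a_k=1  p_k/q_k = 313483/14745
k=9  a_k=3  p_k/q_k = 1204353/56648
(x₁, y₁) = (1204353, 56648);  1204353² − 452·56648² = 1 ✓
k=2:  x_2 = 1204353·1204353+452·56648·56648 = 2900932297217,  y_2 = 1204353·56648+56648·1204353 = 136448377488
k=3:  x_3 = 1204353·2900932297217+452·56648·136448377488 = 6987493029899166849,  y_3 = 1204353·136448377488+56648·2900932297217 = 328664025545553880
k=4:  x_4 = 1204353·6987493029899166849+452·56648·328664025545553880 = 16830816386073401651890177,  y_4 = 1204353·328664025545553880+56648·6987493029899166849 = 791655010315592455701792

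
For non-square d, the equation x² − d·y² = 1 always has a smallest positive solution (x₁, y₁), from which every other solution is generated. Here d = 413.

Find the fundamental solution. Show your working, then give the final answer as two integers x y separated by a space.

d=413: √d = [20; 3,9,1,4,1,9,3,40] (ℓ=8, even), read p_7/q_7
a_0=20:  p_0=20·1+0=20,  q_0=20·0+1=1
…
a_2=9:  p_2=9·61+20=569,  q_2=9·3+1=28
a_3=1:  p_3=1·569+61=630,  q_3=1·28+3=31
…
a_5=1:  p_5=1·3089+630=3719,  q_5=1·152+31=183
a_6=9:  p_6=9·3719+3089=36560,  q_6=9·183+152=1799
a_7=3:  p_7=3·36560+3719=113399,  q_7=3·1799+183=5580
→ (113399, 5580).  Check: 113399²=12859333201, 413·5580²=12859333200, difference 1.

113399 5580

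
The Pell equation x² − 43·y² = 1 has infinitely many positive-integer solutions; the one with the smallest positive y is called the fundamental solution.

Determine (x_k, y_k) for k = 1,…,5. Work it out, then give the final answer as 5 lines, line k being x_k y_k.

√43 → a₀=6, period (1,1,3,1,5,1,3,1,1,12); ℓ=10 even so k=9
step 0: (6, 1)  from 6·(1,0) + (0,1)
…
step 3: (46, 7)  from 3·(13,2) + (7,1)
step 4: (59, 9)  from 1·(46,7) + (13,2)
step 5: (341, 52)  from 5·(59,9) + (46,7)
…
step 7: (1541, 235)  from 3·(400,61) + (341,52)
step 8: (1941, 296)  from 1·(1541,235) + (400,61)
step 9: (3482, 531)  from 1·(1941,296) + (1541,235)
fundamental: x₁=3482, y₁=531  (since 12124324 − 43·281961 = 1)
(x_2, y_2) = (3482·3482 + 43·531·531, 3482·531 + 531·3482) = (24248647, 3697884)
(x_3, y_3) = (3482·24248647 + 43·531·3697884, 3482·3697884 + 531·24248647) = (168867574226, 25752063645)
(x_4, y_4) = (3482·168867574226 + 43·531·25752063645, 3482·25752063645 + 531·168867574226) = (1175993762661217, 179337367525896)
(x_5, y_5) = (3482·1175993762661217 + 43·531·179337367525896, 3482·179337367525896 + 531·1175993762661217) = (8189620394305140962, 1248905401698276099)

3482 531
24248647 3697884
168867574226 25752063645
1175993762661217 179337367525896
8189620394305140962 1248905401698276099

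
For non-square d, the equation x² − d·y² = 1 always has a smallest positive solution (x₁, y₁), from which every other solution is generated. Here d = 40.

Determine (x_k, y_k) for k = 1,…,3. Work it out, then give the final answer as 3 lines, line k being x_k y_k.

19 3
721 114
27379 4329

√40 = [6; 3,12, …], period ℓ=2 (even) → k=1
step 0: (6, 1)  from 6·(1,0) + (0,1)
step 1: (19, 3)  from 3·(6,1) + (1,0)
(x₁, y₁) = (19, 3);  19² − 40·3² = 1 ✓
(x_2, y_2) = (19·19 + 40·3·3, 19·3 + 3·19) = (721, 114)
(x_3, y_3) = (19·721 + 40·3·114, 19·114 + 3·721) = (27379, 4329)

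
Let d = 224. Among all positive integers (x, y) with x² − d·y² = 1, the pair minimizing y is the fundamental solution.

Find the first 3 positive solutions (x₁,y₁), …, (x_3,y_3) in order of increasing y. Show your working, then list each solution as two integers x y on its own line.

√224 → a₀=14, period (1,28); ℓ=2 even so k=1
step 0: (14, 1)  from 14·(1,0) + (0,1)
step 1: (15, 1)  from 1·(14,1) + (1,0)
fundamental: x₁=15, y₁=1  (since 225 − 224·1 = 1)
(15+1√224)^2 = 449 + 30√224
(15+1√224)^3 = 13455 + 899√224

15 1
449 30
13455 899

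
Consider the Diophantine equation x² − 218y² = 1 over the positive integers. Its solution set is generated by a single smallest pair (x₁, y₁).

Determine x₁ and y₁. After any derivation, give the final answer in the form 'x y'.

126003 8534

[14; 1,3,3,1,28] for √218; ℓ=5 ⇒ convergent index 9
a_0=14:  p_0=14·1+0=14,  q_0=14·0+1=1
a_1=1:  p_1=1·14+1=15,  q_1=1·1+0=1
a_2=3:  p_2=3·15+14=59,  q_2=3·1+1=4
a_3=3:  p_3=3·59+15=192,  q_3=3·4+1=13
…
a_5=28:  p_5=28·251+192=7220,  q_5=28·17+13=489
a_6=1:  p_6=1·7220+251=7471,  q_6=1·489+17=506
…
a_8=3:  p_8=3·29633+7471=96370,  q_8=3·2007+506=6527
a_9=1:  p_9=1·96370+29633=126003,  q_9=1·6527+2007=8534
(x₁, y₁) = (126003, 8534);  126003² − 218·8534² = 1 ✓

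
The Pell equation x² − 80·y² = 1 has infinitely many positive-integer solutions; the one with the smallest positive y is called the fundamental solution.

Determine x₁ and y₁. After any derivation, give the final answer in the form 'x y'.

√80 = [8; 1,16, …], period ℓ=2 (even) → k=1
step 0: (8, 1)  from 8·(1,0) + (0,1)
step 1: (9, 1)  from 1·(8,1) + (1,0)
(x₁, y₁) = (9, 1);  9² − 80·1² = 1 ✓

9 1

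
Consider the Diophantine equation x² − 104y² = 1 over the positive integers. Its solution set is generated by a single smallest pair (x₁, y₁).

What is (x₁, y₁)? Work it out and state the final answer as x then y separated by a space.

√104 = [10; 5,20, …], period ℓ=2 (even) → k=1
i=0: a=10 ⇒ p=10, q=1
i=1: a=5 ⇒ p=51, q=5
(x₁, y₁) = (51, 5);  51² − 104·5² = 1 ✓

51 5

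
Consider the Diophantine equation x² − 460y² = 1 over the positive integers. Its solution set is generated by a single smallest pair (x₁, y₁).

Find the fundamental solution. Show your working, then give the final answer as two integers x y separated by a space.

2535751 118230

√460 = [21; 2,4,3,1,2,10,2,1,3,4,2,42, …], period ℓ=12 (even) → k=11
step 0: (21, 1)  from 21·(1,0) + (0,1)
step 1: (43, 2)  from 2·(21,1) + (1,0)
…
step 3: (622, 29)  from 3·(193,9) + (43,2)
step 4: (815, 38)  from 1·(622,29) + (193,9)
step 5: (2252, 105)  from 2·(815,38) + (622,29)
…
step 7: (48922, 2281)  from 2·(23335,1088) + (2252,105)
step 8: (72257, 3369)  from 1·(48922,2281) + (23335,1088)
step 9: (265693, 12388)  from 3·(72257,3369) + (48922,2281)
step 10: (1135029, 52921)  from 4·(265693,12388) + (72257,3369)
step 11: (2535751, 118230)  from 2·(1135029,52921) + (265693,12388)
(x₁, y₁) = (2535751, 118230);  2535751² − 460·118230² = 1 ✓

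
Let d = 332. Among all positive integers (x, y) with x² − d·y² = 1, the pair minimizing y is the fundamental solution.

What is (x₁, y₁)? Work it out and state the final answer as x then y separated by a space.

d=332: √d = [18; 4,1,1,8,1,1,4,36] (ℓ=8, even), read p_7/q_7
step 0: (18, 1)  from 18·(1,0) + (0,1)
…
step 4: (1403, 77)  from 8·(164,9) + (91,5)
step 5: (1567, 86)  from 1·(1403,77) + (164,9)
step 6: (2970, 163)  from 1·(1567,86) + (1403,77)
step 7: (13447, 738)  from 4·(2970,163) + (1567,86)
fundamental: x₁=13447, y₁=738  (since 180821809 − 332·544644 = 1)

13447 738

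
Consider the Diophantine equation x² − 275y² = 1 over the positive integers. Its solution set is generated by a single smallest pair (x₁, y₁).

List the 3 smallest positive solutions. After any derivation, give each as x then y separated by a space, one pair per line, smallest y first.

d=275: √d = [16; 1,1,2,1,1,32] (ℓ=6, even), read p_5/q_5
a_0=16:  p_0=16·1+0=16,  q_0=16·0+1=1
a_1=1:  p_1=1·16+1=17,  q_1=1·1+0=1
…
a_4=1:  p_4=1·83+33=116,  q_4=1·5+2=7
a_5=1:  p_5=1·116+83=199,  q_5=1·7+5=12
(x₁, y₁) = (199, 12);  199² − 275·12² = 1 ✓
(199+12√275)^2 = 79201 + 4776√275
(199+12√275)^3 = 31521799 + 1900836√275

199 12
79201 4776
31521799 1900836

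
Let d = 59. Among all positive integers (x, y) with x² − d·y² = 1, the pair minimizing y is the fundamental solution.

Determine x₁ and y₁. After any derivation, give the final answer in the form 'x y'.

√59 → a₀=7, period (1,2,7,2,1,14); ℓ=6 even so k=5
k=0  a_k=7  p_k/q_k = 7/1
k=1  a_k=1  p_k/q_k = 8/1
k=2  a_k=2  p_k/q_k = 23/3
…
k=4  a_k=2  p_k/q_k = 361/47
k=5  a_k=1  p_k/q_k = 530/69
→ (530, 69).  Check: 530²=280900, 59·69²=280899, difference 1.

530 69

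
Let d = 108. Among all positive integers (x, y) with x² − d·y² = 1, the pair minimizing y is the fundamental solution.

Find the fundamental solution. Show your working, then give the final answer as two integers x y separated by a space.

1351 130

√108 → a₀=10, period (2,1,1,4,1,1,2,20); ℓ=8 even so k=7
step 0: (10, 1)  from 10·(1,0) + (0,1)
step 1: (21, 2)  from 2·(10,1) + (1,0)
step 2: (31, 3)  from 1·(21,2) + (10,1)
step 3: (52, 5)  from 1·(31,3) + (21,2)
step 4: (239, 23)  from 4·(52,5) + (31,3)
step 5: (291, 28)  from 1·(239,23) + (52,5)
step 6: (530, 51)  from 1·(291,28) + (239,23)
step 7: (1351, 130)  from 2·(530,51) + (291,28)
fundamental: x₁=1351, y₁=130  (since 1825201 − 108·16900 = 1)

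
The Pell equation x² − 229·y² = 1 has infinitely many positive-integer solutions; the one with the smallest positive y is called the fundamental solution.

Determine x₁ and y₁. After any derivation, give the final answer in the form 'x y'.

d=229: √d = [15; 7,1,1,7,30] (ℓ=5, odd), read p_9/q_9
i=0: a=15 ⇒ p=15, q=1
i=1: a=7 ⇒ p=106, q=7
…
i=4: a=7 ⇒ p=1710, q=113
…
i=8: a=1 ⇒ p=776325, q=51301
i=9: a=7 ⇒ p=5848201, q=386460
fundamental: x₁=5848201, y₁=386460  (since 34201454936401 − 229·149351331600 = 1)

5848201 386460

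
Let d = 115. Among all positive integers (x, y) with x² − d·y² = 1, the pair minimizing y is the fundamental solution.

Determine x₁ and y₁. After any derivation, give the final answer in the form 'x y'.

d=115: √d = [10; 1,2,1,1,1,1,1,2,1,20] (ℓ=10, even), read p_9/q_9
k=0  a_k=10  p_k/q_k = 10/1
k=1  a_k=1  p_k/q_k = 11/1
…
k=4  a_k=1  p_k/q_k = 75/7
k=5  a_k=1  p_k/q_k = 118/11
…
k=8  a_k=2  p_k/q_k = 815/76
k=9  a_k=1  p_k/q_k = 1126/105
(x₁, y₁) = (1126, 105);  1126² − 115·105² = 1 ✓

1126 105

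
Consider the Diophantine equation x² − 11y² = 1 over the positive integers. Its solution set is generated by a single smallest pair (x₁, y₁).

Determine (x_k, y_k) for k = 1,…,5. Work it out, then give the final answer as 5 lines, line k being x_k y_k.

10 3
199 60
3970 1197
79201 23880
1580050 476403

√11 = [3; 3,6, …], period ℓ=2 (even) → k=1
k=0  a_k=3  p_k/q_k = 3/1
k=1  a_k=3  p_k/q_k = 10/3
→ (10, 3).  Check: 10²=100, 11·3²=99, difference 1.
k=2:  x_2 = 10·10+11·3·3 = 199,  y_2 = 10·3+3·10 = 60
k=3:  x_3 = 10·199+11·3·60 = 3970,  y_3 = 10·60+3·199 = 1197
k=4:  x_4 = 10·3970+11·3·1197 = 79201,  y_4 = 10·1197+3·3970 = 23880
k=5:  x_5 = 10·79201+11·3·23880 = 1580050,  y_5 = 10·23880+3·79201 = 476403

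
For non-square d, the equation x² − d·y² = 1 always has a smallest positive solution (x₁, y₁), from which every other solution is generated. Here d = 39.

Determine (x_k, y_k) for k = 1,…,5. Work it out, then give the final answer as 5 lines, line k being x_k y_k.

d=39: √d = [6; 4,12] (ℓ=2, even), read p_1/q_1
i=0: a=6 ⇒ p=6, q=1
i=1: a=4 ⇒ p=25, q=4
fundamental: x₁=25, y₁=4  (since 625 − 39·16 = 1)
(x_2, y_2) = (25·25 + 39·4·4, 25·4 + 4·25) = (1249, 200)
(x_3, y_3) = (25·1249 + 39·4·200, 25·200 + 4·1249) = (62425, 9996)
(x_4, y_4) = (25·62425 + 39·4·9996, 25·9996 + 4·62425) = (3120001, 499600)
(x_5, y_5) = (25·3120001 + 39·4·499600, 25·499600 + 4·3120001) = (155937625, 24970004)

25 4
1249 200
62425 9996
3120001 499600
155937625 24970004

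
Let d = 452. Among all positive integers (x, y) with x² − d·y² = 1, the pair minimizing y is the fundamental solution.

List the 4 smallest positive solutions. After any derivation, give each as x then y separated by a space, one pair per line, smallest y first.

1204353 56648
2900932297217 136448377488
6987493029899166849 328664025545553880
16830816386073401651890177 791655010315592455701792

d=452: √d = [21; 3,1,5,3,10,3,5,1,3,42] (ℓ=10, even), read p_9/q_9
step 0: (21, 1)  from 21·(1,0) + (0,1)
step 1: (64, 3)  from 3·(21,1) + (1,0)
step 2: (85, 4)  from 1·(64,3) + (21,1)
…
step 5: (16009, 753)  from 10·(1552,73) + (489,23)
…
step 7: (263904, 12413)  from 5·(49579,2332) + (16009,753)
step 8: (313483, 14745)  from 1·(263904,12413) + (49579,2332)
step 9: (1204353, 56648)  from 3·(313483,14745) + (263904,12413)
(x₁, y₁) = (1204353, 56648);  1204353² − 452·56648² = 1 ✓
k=2:  x_2 = 1204353·1204353+452·56648·56648 = 2900932297217,  y_2 = 1204353·56648+56648·1204353 = 136448377488
k=3:  x_3 = 1204353·2900932297217+452·56648·136448377488 = 6987493029899166849,  y_3 = 1204353·136448377488+56648·2900932297217 = 328664025545553880
k=4:  x_4 = 1204353·6987493029899166849+452·56648·328664025545553880 = 16830816386073401651890177,  y_4 = 1204353·328664025545553880+56648·6987493029899166849 = 791655010315592455701792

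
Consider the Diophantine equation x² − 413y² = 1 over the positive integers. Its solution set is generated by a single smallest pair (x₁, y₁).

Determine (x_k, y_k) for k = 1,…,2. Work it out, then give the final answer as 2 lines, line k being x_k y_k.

113399 5580
25718666401 1265532840

d=413: √d = [20; 3,9,1,4,1,9,3,40] (ℓ=8, even), read p_7/q_7
step 0: (20, 1)  from 20·(1,0) + (0,1)
…
step 2: (569, 28)  from 9·(61,3) + (20,1)
step 3: (630, 31)  from 1·(569,28) + (61,3)
…
step 6: (36560, 1799)  from 9·(3719,183) + (3089,152)
step 7: (113399, 5580)  from 3·(36560,1799) + (3719,183)
(x₁, y₁) = (113399, 5580);  113399² − 413·5580² = 1 ✓
(x_2, y_2) = (113399·113399 + 413·5580·5580, 113399·5580 + 5580·113399) = (25718666401, 1265532840)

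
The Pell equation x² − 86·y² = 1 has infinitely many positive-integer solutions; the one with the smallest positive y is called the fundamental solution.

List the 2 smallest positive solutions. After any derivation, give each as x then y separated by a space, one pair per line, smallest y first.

d=86: √d = [9; 3,1,1,1,8,1,1,1,3,18] (ℓ=10, even), read p_9/q_9
k=0  a_k=9  p_k/q_k = 9/1
k=1  a_k=3  p_k/q_k = 28/3
k=2  a_k=1  p_k/q_k = 37/4
k=3  a_k=1  p_k/q_k = 65/7
k=4  a_k=1  p_k/q_k = 102/11
k=5  a_k=8  p_k/q_k = 881/95
k=6  a_k=1  p_k/q_k = 983/106
…
k=8  a_k=1  p_k/q_k = 2847/307
k=9  a_k=3  p_k/q_k = 10405/1122
(x₁, y₁) = (10405, 1122);  10405² − 86·1122² = 1 ✓
n=2: (10405,1122)∘(10405,1122) = (10405·10405+86·1122·1122, 10405·1122+1122·10405) = (216528049,23348820)

10405 1122
216528049 23348820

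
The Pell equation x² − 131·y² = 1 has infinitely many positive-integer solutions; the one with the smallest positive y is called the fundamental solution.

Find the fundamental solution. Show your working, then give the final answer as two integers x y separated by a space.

√131 = [11; 2,4,11,4,2,22, …], period ℓ=6 (even) → k=5
step 0: (11, 1)  from 11·(1,0) + (0,1)
…
step 2: (103, 9)  from 4·(23,2) + (11,1)
step 3: (1156, 101)  from 11·(103,9) + (23,2)
step 4: (4727, 413)  from 4·(1156,101) + (103,9)
step 5: (10610, 927)  from 2·(4727,413) + (1156,101)
→ (10610, 927).  Check: 10610²=112572100, 131·927²=112572099, difference 1.

10610 927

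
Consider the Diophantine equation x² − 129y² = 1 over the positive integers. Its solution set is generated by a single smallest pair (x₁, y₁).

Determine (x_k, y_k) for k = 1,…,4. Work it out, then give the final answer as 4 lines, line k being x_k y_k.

16855 1484
568182049 50025640
19153416854935 1686364322916
645661681611676801 56847341275472720

√129 → a₀=11, period (2,1,3,1,6,1,3,1,2,22); ℓ=10 even so k=9
a_0=11:  p_0=11·1+0=11,  q_0=11·0+1=1
…
a_2=1:  p_2=1·23+11=34,  q_2=1·2+1=3
…
a_4=1:  p_4=1·125+34=159,  q_4=1·11+3=14
a_5=6:  p_5=6·159+125=1079,  q_5=6·14+11=95
…
a_7=3:  p_7=3·1238+1079=4793,  q_7=3·109+95=422
a_8=1:  p_8=1·4793+1238=6031,  q_8=1·422+109=531
a_9=2:  p_9=2·6031+4793=16855,  q_9=2·531+422=1484
fundamental: x₁=16855, y₁=1484  (since 284091025 − 129·2202256 = 1)
(16855+1484√129)^2 = 568182049 + 50025640√129
(16855+1484√129)^3 = 19153416854935 + 1686364322916√129
(16855+1484√129)^4 = 645661681611676801 + 56847341275472720√129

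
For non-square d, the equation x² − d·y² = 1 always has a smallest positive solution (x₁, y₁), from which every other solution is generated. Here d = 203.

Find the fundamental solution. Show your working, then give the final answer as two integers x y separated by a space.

[14; 4,28] for √203; ℓ=2 ⇒ convergent index 1
step 0: (14, 1)  from 14·(1,0) + (0,1)
step 1: (57, 4)  from 4·(14,1) + (1,0)
fundamental: x₁=57, y₁=4  (since 3249 − 203·16 = 1)

57 4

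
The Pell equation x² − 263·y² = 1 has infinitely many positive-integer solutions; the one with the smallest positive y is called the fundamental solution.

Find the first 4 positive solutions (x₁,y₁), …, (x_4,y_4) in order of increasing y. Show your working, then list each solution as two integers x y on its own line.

d=263: √d = [16; 4,1,1,1,1,15,1,1,1,1,4,32] (ℓ=12, even), read p_11/q_11
step 0: (16, 1)  from 16·(1,0) + (0,1)
step 1: (65, 4)  from 4·(16,1) + (1,0)
step 2: (81, 5)  from 1·(65,4) + (16,1)
…
step 10: (30229, 1864)  from 1·(18212,1123) + (12017,741)
step 11: (139128, 8579)  from 4·(30229,1864) + (18212,1123)
→ (139128, 8579).  Check: 139128²=19356600384, 263·8579²=19356600383, difference 1.
(139128+8579√263)^2 = 38713200767 + 2387158224√263
(139128+8579√263)^3 = 10772180392483224 + 664241098768765√263
(139128+8579√263)^4 = 2997423827252098776577 + 184829071176614315616√263

139128 8579
38713200767 2387158224
10772180392483224 664241098768765
2997423827252098776577 184829071176614315616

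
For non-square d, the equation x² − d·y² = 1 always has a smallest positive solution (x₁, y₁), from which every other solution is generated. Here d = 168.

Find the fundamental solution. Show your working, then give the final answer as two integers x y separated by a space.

√168 = [12; 1,24, …], period ℓ=2 (even) → k=1
i=0: a=12 ⇒ p=12, q=1
i=1: a=1 ⇒ p=13, q=1
fundamental: x₁=13, y₁=1  (since 169 − 168·1 = 1)

13 1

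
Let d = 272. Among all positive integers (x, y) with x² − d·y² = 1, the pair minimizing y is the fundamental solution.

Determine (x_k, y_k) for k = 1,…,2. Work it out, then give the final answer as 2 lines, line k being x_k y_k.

33 2
2177 132

[16; 2,32] for √272; ℓ=2 ⇒ convergent index 1
k=0  a_k=16  p_k/q_k = 16/1
k=1  a_k=2  p_k/q_k = 33/2
fundamental: x₁=33, y₁=2  (since 1089 − 272·4 = 1)
n=2: (33,2)∘(33,2) = (33·33+272·2·2, 33·2+2·33) = (2177,132)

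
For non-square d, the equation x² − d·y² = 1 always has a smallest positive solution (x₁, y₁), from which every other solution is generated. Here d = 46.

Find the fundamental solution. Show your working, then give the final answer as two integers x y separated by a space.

√46 → a₀=6, period (1,3,1,1,2,6,2,1,1,3,1,12); ℓ=12 even so k=11
k=0  a_k=6  p_k/q_k = 6/1
k=1  a_k=1  p_k/q_k = 7/1
…
k=5  a_k=2  p_k/q_k = 156/23
…
k=9  a_k=1  p_k/q_k = 5297/781
k=10  a_k=3  p_k/q_k = 19038/2807
k=11  a_k=1  p_k/q_k = 24335/3588
→ (24335, 3588).  Check: 24335²=592192225, 46·3588²=592192224, difference 1.

24335 3588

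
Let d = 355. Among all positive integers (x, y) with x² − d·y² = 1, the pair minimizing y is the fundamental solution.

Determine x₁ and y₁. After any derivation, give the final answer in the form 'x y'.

[18; 1,5,3,3,1,6,1,3,3,5,1,36] for √355; ℓ=12 ⇒ convergent index 11
a_0=18:  p_0=18·1+0=18,  q_0=18·0+1=1
a_1=1:  p_1=1·18+1=19,  q_1=1·1+0=1
…
a_3=3:  p_3=3·113+19=358,  q_3=3·6+1=19
a_4=3:  p_4=3·358+113=1187,  q_4=3·19+6=63
…
a_6=6:  p_6=6·1545+1187=10457,  q_6=6·82+63=555
…
a_10=5:  p_10=5·151391+46463=803418,  q_10=5·8035+2466=42641
a_11=1:  p_11=1·803418+151391=954809,  q_11=1·42641+8035=50676
→ (954809, 50676).  Check: 954809²=911660226481, 355·50676²=911660226480, difference 1.

954809 50676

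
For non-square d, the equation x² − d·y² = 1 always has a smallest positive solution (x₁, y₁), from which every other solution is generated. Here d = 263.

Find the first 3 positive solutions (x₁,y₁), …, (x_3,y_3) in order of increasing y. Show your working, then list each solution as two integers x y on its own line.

139128 8579
38713200767 2387158224
10772180392483224 664241098768765

√263 → a₀=16, period (4,1,1,1,1,15,1,1,1,1,4,32); ℓ=12 even so k=11
i=0: a=16 ⇒ p=16, q=1
…
i=4: a=1 ⇒ p=227, q=14
…
i=6: a=15 ⇒ p=5822, q=359
i=7: a=1 ⇒ p=6195, q=382
…
i=10: a=1 ⇒ p=30229, q=1864
i=11: a=4 ⇒ p=139128, q=8579
→ (139128, 8579).  Check: 139128²=19356600384, 263·8579²=19356600383, difference 1.
(x_2, y_2) = (139128·139128 + 263·8579·8579, 139128·8579 + 8579·139128) = (38713200767, 2387158224)
(x_3, y_3) = (139128·38713200767 + 263·8579·2387158224, 139128·2387158224 + 8579·38713200767) = (10772180392483224, 664241098768765)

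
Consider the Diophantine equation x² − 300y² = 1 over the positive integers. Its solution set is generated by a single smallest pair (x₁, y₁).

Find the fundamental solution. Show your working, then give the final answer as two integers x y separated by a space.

1351 78

d=300: √d = [17; 3,8,3,34] (ℓ=4, even), read p_3/q_3
a_0=17:  p_0=17·1+0=17,  q_0=17·0+1=1
…
a_2=8:  p_2=8·52+17=433,  q_2=8·3+1=25
a_3=3:  p_3=3·433+52=1351,  q_3=3·25+3=78
(x₁, y₁) = (1351, 78);  1351² − 300·78² = 1 ✓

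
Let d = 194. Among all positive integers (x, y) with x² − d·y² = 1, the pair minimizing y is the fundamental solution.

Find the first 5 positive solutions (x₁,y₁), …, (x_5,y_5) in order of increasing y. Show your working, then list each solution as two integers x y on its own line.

195 14
76049 5460
29658915 2129386
11566900801 830455080
4511061653475 323875351814

[13; 1,12,1,26] for √194; ℓ=4 ⇒ convergent index 3
i=0: a=13 ⇒ p=13, q=1
…
i=2: a=12 ⇒ p=181, q=13
i=3: a=1 ⇒ p=195, q=14
(x₁, y₁) = (195, 14);  195² − 194·14² = 1 ✓
n=2: (195,14)∘(195,14) = (195·195+194·14·14, 195·14+14·195) = (76049,5460)
n=3: (76049,5460)∘(195,14) = (195·76049+194·14·5460, 195·5460+14·76049) = (29658915,2129386)
n=4: (29658915,2129386)∘(195,14) = (195·29658915+194·14·2129386, 195·2129386+14·29658915) = (11566900801,830455080)
n=5: (11566900801,830455080)∘(195,14) = (195·11566900801+194·14·830455080, 195·830455080+14·11566900801) = (4511061653475,323875351814)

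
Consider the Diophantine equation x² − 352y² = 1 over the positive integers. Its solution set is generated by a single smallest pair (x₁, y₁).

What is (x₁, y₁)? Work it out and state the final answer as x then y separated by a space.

√352 = [18; 1,3,5,9,5,3,1,36, …], period ℓ=8 (even) → k=7
a_0=18:  p_0=18·1+0=18,  q_0=18·0+1=1
…
a_4=9:  p_4=9·394+75=3621,  q_4=9·21+4=193
…
a_6=3:  p_6=3·18499+3621=59118,  q_6=3·986+193=3151
a_7=1:  p_7=1·59118+18499=77617,  q_7=1·3151+986=4137
fundamental: x₁=77617, y₁=4137  (since 6024398689 − 352·17114769 = 1)

77617 4137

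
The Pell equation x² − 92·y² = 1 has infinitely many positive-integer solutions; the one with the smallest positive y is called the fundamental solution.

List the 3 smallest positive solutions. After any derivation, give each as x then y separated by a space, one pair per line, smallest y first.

1151 120
2649601 276240
6099380351 635904360

√92 → a₀=9, period (1,1,2,4,2,1,1,18); ℓ=8 even so k=7
a_0=9:  p_0=9·1+0=9,  q_0=9·0+1=1
…
a_6=1:  p_6=1·470+211=681,  q_6=1·49+22=71
a_7=1:  p_7=1·681+470=1151,  q_7=1·71+49=120
(x₁, y₁) = (1151, 120);  1151² − 92·120² = 1 ✓
(x_2, y_2) = (1151·1151 + 92·120·120, 1151·120 + 120·1151) = (2649601, 276240)
(x_3, y_3) = (1151·2649601 + 92·120·276240, 1151·276240 + 120·2649601) = (6099380351, 635904360)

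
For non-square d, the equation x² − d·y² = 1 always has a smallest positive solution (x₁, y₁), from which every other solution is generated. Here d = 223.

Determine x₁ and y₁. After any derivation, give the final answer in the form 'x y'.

√223 = [14; 1,13,1,28, …], period ℓ=4 (even) → k=3
a_0=14:  p_0=14·1+0=14,  q_0=14·0+1=1
a_1=1:  p_1=1·14+1=15,  q_1=1·1+0=1
a_2=13:  p_2=13·15+14=209,  q_2=13·1+1=14
a_3=1:  p_3=1·209+15=224,  q_3=1·14+1=15
(x₁, y₁) = (224, 15);  224² − 223·15² = 1 ✓

224 15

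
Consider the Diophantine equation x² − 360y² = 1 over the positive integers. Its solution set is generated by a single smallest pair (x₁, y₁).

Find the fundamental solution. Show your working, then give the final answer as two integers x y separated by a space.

√360 → a₀=18, period (1,36); ℓ=2 even so k=1
step 0: (18, 1)  from 18·(1,0) + (0,1)
step 1: (19, 1)  from 1·(18,1) + (1,0)
fundamental: x₁=19, y₁=1  (since 361 − 360·1 = 1)

19 1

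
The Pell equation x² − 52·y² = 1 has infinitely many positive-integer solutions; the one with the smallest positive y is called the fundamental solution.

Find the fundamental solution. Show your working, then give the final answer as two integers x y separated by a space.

√52 → a₀=7, period (4,1,2,1,4,14); ℓ=6 even so k=5
a_0=7:  p_0=7·1+0=7,  q_0=7·0+1=1
…
a_3=2:  p_3=2·36+29=101,  q_3=2·5+4=14
a_4=1:  p_4=1·101+36=137,  q_4=1·14+5=19
a_5=4:  p_5=4·137+101=649,  q_5=4·19+14=90
→ (649, 90).  Check: 649²=421201, 52·90²=421200, difference 1.

649 90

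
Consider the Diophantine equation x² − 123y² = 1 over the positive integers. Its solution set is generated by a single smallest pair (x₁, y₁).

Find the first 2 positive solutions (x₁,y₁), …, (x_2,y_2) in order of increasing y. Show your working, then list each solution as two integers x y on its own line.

√123 → a₀=11, period (11,22); ℓ=2 even so k=1
i=0: a=11 ⇒ p=11, q=1
i=1: a=11 ⇒ p=122, q=11
→ (122, 11).  Check: 122²=14884, 123·11²=14883, difference 1.
k=2:  x_2 = 122·122+123·11·11 = 29767,  y_2 = 122·11+11·122 = 2684

122 11
29767 2684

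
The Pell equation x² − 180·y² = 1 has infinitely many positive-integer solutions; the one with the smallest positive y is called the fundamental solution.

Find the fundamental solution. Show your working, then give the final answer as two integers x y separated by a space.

[13; 2,2,2,26] for √180; ℓ=4 ⇒ convergent index 3
a_0=13:  p_0=13·1+0=13,  q_0=13·0+1=1
…
a_2=2:  p_2=2·27+13=67,  q_2=2·2+1=5
a_3=2:  p_3=2·67+27=161,  q_3=2·5+2=12
→ (161, 12).  Check: 161²=25921, 180·12²=25920, difference 1.

161 12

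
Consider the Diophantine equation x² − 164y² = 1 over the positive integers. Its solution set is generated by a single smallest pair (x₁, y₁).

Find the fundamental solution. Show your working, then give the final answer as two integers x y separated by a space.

√164 → a₀=12, period (1,4,6,4,1,24); ℓ=6 even so k=5
a_0=12:  p_0=12·1+0=12,  q_0=12·0+1=1
…
a_3=6:  p_3=6·64+13=397,  q_3=6·5+1=31
a_4=4:  p_4=4·397+64=1652,  q_4=4·31+5=129
a_5=1:  p_5=1·1652+397=2049,  q_5=1·129+31=160
(x₁, y₁) = (2049, 160);  2049² − 164·160² = 1 ✓

2049 160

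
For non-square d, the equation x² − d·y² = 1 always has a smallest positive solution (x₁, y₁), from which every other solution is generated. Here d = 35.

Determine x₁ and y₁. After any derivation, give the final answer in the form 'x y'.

6 1

d=35: √d = [5; 1,10] (ℓ=2, even), read p_1/q_1
i=0: a=5 ⇒ p=5, q=1
i=1: a=1 ⇒ p=6, q=1
fundamental: x₁=6, y₁=1  (since 36 − 35·1 = 1)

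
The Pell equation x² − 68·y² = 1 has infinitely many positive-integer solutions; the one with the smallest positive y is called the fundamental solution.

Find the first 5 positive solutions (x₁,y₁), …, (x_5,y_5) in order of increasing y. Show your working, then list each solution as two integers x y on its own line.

√68 = [8; 4,16, …], period ℓ=2 (even) → k=1
step 0: (8, 1)  from 8·(1,0) + (0,1)
step 1: (33, 4)  from 4·(8,1) + (1,0)
→ (33, 4).  Check: 33²=1089, 68·4²=1088, difference 1.
k=2:  x_2 = 33·33+68·4·4 = 2177,  y_2 = 33·4+4·33 = 264
k=3:  x_3 = 33·2177+68·4·264 = 143649,  y_3 = 33·264+4·2177 = 17420
k=4:  x_4 = 33·143649+68·4·17420 = 9478657,  y_4 = 33·17420+4·143649 = 1149456
k=5:  x_5 = 33·9478657+68·4·1149456 = 625447713,  y_5 = 33·1149456+4·9478657 = 75846676

33 4
2177 264
143649 17420
9478657 1149456
625447713 75846676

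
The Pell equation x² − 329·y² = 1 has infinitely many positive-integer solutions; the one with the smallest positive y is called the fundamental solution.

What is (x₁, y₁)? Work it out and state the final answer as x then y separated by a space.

2376415 131016

√329 = [18; 7,4,2,1,1,4,1,1,2,4,7,36, …], period ℓ=12 (even) → k=11
k=0  a_k=18  p_k/q_k = 18/1
k=1  a_k=7  p_k/q_k = 127/7
k=2  a_k=4  p_k/q_k = 526/29
…
k=4  a_k=1  p_k/q_k = 1705/94
…
k=7  a_k=1  p_k/q_k = 16125/889
k=8  a_k=1  p_k/q_k = 29366/1619
…
k=10  a_k=4  p_k/q_k = 328794/18127
k=11  a_k=7  p_k/q_k = 2376415/131016
(x₁, y₁) = (2376415, 131016);  2376415² − 329·131016² = 1 ✓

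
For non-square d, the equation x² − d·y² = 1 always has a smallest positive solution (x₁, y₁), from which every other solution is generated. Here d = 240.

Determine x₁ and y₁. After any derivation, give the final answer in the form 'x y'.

31 2

d=240: √d = [15; 2,30] (ℓ=2, even), read p_1/q_1
i=0: a=15 ⇒ p=15, q=1
i=1: a=2 ⇒ p=31, q=2
→ (31, 2).  Check: 31²=961, 240·2²=960, difference 1.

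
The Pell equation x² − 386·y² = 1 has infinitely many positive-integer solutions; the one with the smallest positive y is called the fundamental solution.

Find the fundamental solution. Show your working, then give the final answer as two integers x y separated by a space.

[19; 1,1,1,4,1,18,1,4,1,1,1,38] for √386; ℓ=12 ⇒ convergent index 11
k=0  a_k=19  p_k/q_k = 19/1
k=1  a_k=1  p_k/q_k = 20/1
…
k=3  a_k=1  p_k/q_k = 59/3
…
k=7  a_k=1  p_k/q_k = 6621/337
k=8  a_k=4  p_k/q_k = 32771/1668
…
k=10  a_k=1  p_k/q_k = 72163/3673
k=11  a_k=1  p_k/q_k = 111555/5678
→ (111555, 5678).  Check: 111555²=12444518025, 386·5678²=12444518024, difference 1.

111555 5678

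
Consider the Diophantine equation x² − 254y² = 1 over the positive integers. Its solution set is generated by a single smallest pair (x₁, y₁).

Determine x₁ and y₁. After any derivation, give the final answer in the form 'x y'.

255 16

√254 → a₀=15, period (1,14,1,30); ℓ=4 even so k=3
step 0: (15, 1)  from 15·(1,0) + (0,1)
…
step 2: (239, 15)  from 14·(16,1) + (15,1)
step 3: (255, 16)  from 1·(239,15) + (16,1)
fundamental: x₁=255, y₁=16  (since 65025 − 254·256 = 1)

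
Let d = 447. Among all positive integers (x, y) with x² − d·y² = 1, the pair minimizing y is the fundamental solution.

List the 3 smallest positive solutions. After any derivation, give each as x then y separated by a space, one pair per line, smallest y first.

d=447: √d = [21; 7,42] (ℓ=2, even), read p_1/q_1
a_0=21:  p_0=21·1+0=21,  q_0=21·0+1=1
a_1=7:  p_1=7·21+1=148,  q_1=7·1+0=7
fundamental: x₁=148, y₁=7  (since 21904 − 447·49 = 1)
(x_2, y_2) = (148·148 + 447·7·7, 148·7 + 7·148) = (43807, 2072)
(x_3, y_3) = (148·43807 + 447·7·2072, 148·2072 + 7·43807) = (12966724, 613305)

148 7
43807 2072
12966724 613305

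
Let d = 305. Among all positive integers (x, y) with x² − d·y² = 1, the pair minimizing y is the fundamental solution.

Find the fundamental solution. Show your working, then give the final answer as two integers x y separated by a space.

√305 → a₀=17, period (2,6,2,34); ℓ=4 even so k=3
step 0: (17, 1)  from 17·(1,0) + (0,1)
…
step 2: (227, 13)  from 6·(35,2) + (17,1)
step 3: (489, 28)  from 2·(227,13) + (35,2)
→ (489, 28).  Check: 489²=239121, 305·28²=239120, difference 1.

489 28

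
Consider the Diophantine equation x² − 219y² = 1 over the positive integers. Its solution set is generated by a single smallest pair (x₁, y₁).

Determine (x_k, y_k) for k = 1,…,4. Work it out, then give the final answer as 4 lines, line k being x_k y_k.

74 5
10951 740
1620674 109515
239848801 16207480

√219 → a₀=14, period (1,3,1,28); ℓ=4 even so k=3
k=0  a_k=14  p_k/q_k = 14/1
…
k=2  a_k=3  p_k/q_k = 59/4
k=3  a_k=1  p_k/q_k = 74/5
(x₁, y₁) = (74, 5);  74² − 219·5² = 1 ✓
(74+5√219)^2 = 10951 + 740√219
(74+5√219)^3 = 1620674 + 109515√219
(74+5√219)^4 = 239848801 + 16207480√219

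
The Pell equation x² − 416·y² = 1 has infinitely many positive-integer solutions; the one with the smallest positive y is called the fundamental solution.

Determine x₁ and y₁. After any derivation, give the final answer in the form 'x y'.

d=416: √d = [20; 2,1,1,9,1,1,2,40] (ℓ=8, even), read p_7/q_7
i=0: a=20 ⇒ p=20, q=1
…
i=2: a=1 ⇒ p=61, q=3
i=3: a=1 ⇒ p=102, q=5
i=4: a=9 ⇒ p=979, q=48
…
i=6: a=1 ⇒ p=2060, q=101
i=7: a=2 ⇒ p=5201, q=255
(x₁, y₁) = (5201, 255);  5201² − 416·255² = 1 ✓

5201 255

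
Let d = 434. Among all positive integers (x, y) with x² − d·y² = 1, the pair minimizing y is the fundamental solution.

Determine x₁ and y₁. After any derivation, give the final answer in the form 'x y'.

125 6

√434 → a₀=20, period (1,4,1,40); ℓ=4 even so k=3
k=0  a_k=20  p_k/q_k = 20/1
…
k=2  a_k=4  p_k/q_k = 104/5
k=3  a_k=1  p_k/q_k = 125/6
→ (125, 6).  Check: 125²=15625, 434·6²=15624, difference 1.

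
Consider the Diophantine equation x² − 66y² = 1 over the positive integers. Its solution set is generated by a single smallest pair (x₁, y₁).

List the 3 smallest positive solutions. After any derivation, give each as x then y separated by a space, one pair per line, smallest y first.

√66 → a₀=8, period (8,16); ℓ=2 even so k=1
i=0: a=8 ⇒ p=8, q=1
i=1: a=8 ⇒ p=65, q=8
→ (65, 8).  Check: 65²=4225, 66·8²=4224, difference 1.
(x_2, y_2) = (65·65 + 66·8·8, 65·8 + 8·65) = (8449, 1040)
(x_3, y_3) = (65·8449 + 66·8·1040, 65·1040 + 8·8449) = (1098305, 135192)

65 8
8449 1040
1098305 135192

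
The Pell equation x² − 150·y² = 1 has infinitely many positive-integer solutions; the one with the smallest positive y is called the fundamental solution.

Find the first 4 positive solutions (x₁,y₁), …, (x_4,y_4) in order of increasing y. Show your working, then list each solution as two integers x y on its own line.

d=150: √d = [12; 4,24] (ℓ=2, even), read p_1/q_1
i=0: a=12 ⇒ p=12, q=1
i=1: a=4 ⇒ p=49, q=4
→ (49, 4).  Check: 49²=2401, 150·4²=2400, difference 1.
k=2:  x_2 = 49·49+150·4·4 = 4801,  y_2 = 49·4+4·49 = 392
k=3:  x_3 = 49·4801+150·4·392 = 470449,  y_3 = 49·392+4·4801 = 38412
k=4:  x_4 = 49·470449+150·4·38412 = 46099201,  y_4 = 49·38412+4·470449 = 3763984

49 4
4801 392
470449 38412
46099201 3763984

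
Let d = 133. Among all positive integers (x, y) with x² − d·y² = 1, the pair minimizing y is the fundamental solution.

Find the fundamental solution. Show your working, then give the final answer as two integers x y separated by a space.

2588599 224460

√133 = [11; 1,1,7,5,1,…,1,1,22, …], period ℓ=16 (even) → k=15
i=0: a=11 ⇒ p=11, q=1
i=1: a=1 ⇒ p=12, q=1
…
i=3: a=7 ⇒ p=173, q=15
…
i=6: a=1 ⇒ p=1949, q=169
…
i=10: a=1 ⇒ p=18948, q=1643
…
i=13: a=7 ⇒ p=1210008, q=104921
i=14: a=1 ⇒ p=1378591, q=119539
i=15: a=1 ⇒ p=2588599, q=224460
fundamental: x₁=2588599, y₁=224460  (since 6700844782801 − 133·50382291600 = 1)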